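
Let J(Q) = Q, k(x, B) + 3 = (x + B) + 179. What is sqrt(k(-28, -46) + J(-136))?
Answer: I*sqrt(34) ≈ 5.8309*I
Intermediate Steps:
k(x, B) = 176 + B + x (k(x, B) = -3 + ((x + B) + 179) = -3 + ((B + x) + 179) = -3 + (179 + B + x) = 176 + B + x)
sqrt(k(-28, -46) + J(-136)) = sqrt((176 - 46 - 28) - 136) = sqrt(102 - 136) = sqrt(-34) = I*sqrt(34)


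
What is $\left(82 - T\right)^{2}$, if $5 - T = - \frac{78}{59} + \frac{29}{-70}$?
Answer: $\frac{96620883921}{17056900} \approx 5664.6$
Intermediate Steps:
$T = \frac{27821}{4130}$ ($T = 5 - \left(- \frac{78}{59} + \frac{29}{-70}\right) = 5 - \left(\left(-78\right) \frac{1}{59} + 29 \left(- \frac{1}{70}\right)\right) = 5 - \left(- \frac{78}{59} - \frac{29}{70}\right) = 5 - - \frac{7171}{4130} = 5 + \frac{7171}{4130} = \frac{27821}{4130} \approx 6.7363$)
$\left(82 - T\right)^{2} = \left(82 - \frac{27821}{4130}\right)^{2} = \left(\frac{310839}{4130}\right)^{2} = \frac{96620883921}{17056900}$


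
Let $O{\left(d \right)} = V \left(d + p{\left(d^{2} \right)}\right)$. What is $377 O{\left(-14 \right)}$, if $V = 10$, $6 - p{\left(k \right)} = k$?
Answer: $-769080$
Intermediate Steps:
$p{\left(k \right)} = 6 - k$
$O{\left(d \right)} = 60 - 10 d^{2} + 10 d$ ($O{\left(d \right)} = 10 \left(d - \left(-6 + d^{2}\right)\right) = 10 \left(6 + d - d^{2}\right) = 60 - 10 d^{2} + 10 d$)
$377 O{\left(-14 \right)} = 377 \left(60 - 10 \left(-14\right)^{2} + 10 \left(-14\right)\right) = 377 \left(60 - 1960 - 140\right) = 377 \left(-2040\right) = -769080$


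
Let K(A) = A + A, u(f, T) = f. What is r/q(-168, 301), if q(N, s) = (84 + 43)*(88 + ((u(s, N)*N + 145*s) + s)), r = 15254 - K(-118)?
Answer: -7745/414909 ≈ -0.018667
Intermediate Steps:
K(A) = 2*A
r = 15490 (r = 15254 - 2*(-118) = 15254 - 1*(-236) = 15254 + 236 = 15490)
q(N, s) = 11176 + 18542*s + 127*N*s (q(N, s) = (84 + 43)*(88 + ((s*N + 145*s) + s)) = 127*(88 + ((N*s + 145*s) + s)) = 127*(88 + ((145*s + N*s) + s)) = 127*(88 + (146*s + N*s)) = 127*(88 + 146*s + N*s) = 11176 + 18542*s + 127*N*s)
r/q(-168, 301) = 15490/(11176 + 18542*301 + 127*(-168)*301) = 15490/(11176 + 5581142 - 6422136) = 15490/(-829818) = 15490*(-1/829818) = -7745/414909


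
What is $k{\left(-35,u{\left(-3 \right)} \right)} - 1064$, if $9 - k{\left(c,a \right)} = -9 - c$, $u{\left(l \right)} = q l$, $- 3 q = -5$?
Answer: $-1081$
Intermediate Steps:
$q = \frac{5}{3}$ ($q = \left(- \frac{1}{3}\right) \left(-5\right) = \frac{5}{3} \approx 1.6667$)
$u{\left(l \right)} = \frac{5 l}{3}$
$k{\left(c,a \right)} = 18 + c$ ($k{\left(c,a \right)} = 9 - \left(-9 - c\right) = 9 + \left(9 + c\right) = 18 + c$)
$k{\left(-35,u{\left(-3 \right)} \right)} - 1064 = \left(18 - 35\right) - 1064 = -17 - 1064 = -1081$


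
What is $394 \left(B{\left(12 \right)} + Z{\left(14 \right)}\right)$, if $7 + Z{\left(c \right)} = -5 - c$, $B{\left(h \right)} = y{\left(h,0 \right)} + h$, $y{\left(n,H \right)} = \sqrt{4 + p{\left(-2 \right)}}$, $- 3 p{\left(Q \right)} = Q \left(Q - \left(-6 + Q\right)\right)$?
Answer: $-5516 + 788 \sqrt{2} \approx -4401.6$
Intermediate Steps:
$p{\left(Q \right)} = - 2 Q$ ($p{\left(Q \right)} = - \frac{Q \left(Q - \left(-6 + Q\right)\right)}{3} = - \frac{Q 6}{3} = - \frac{6 Q}{3} = - 2 Q$)
$y{\left(n,H \right)} = 2 \sqrt{2}$ ($y{\left(n,H \right)} = \sqrt{4 - -4} = \sqrt{4 + 4} = \sqrt{8} = 2 \sqrt{2}$)
$B{\left(h \right)} = h + 2 \sqrt{2}$ ($B{\left(h \right)} = 2 \sqrt{2} + h = h + 2 \sqrt{2}$)
$Z{\left(c \right)} = -12 - c$ ($Z{\left(c \right)} = -7 - \left(5 + c\right) = -12 - c$)
$394 \left(B{\left(12 \right)} + Z{\left(14 \right)}\right) = 394 \left(\left(12 + 2 \sqrt{2}\right) - 26\right) = 394 \left(-14 + 2 \sqrt{2}\right) = -5516 + 788 \sqrt{2}$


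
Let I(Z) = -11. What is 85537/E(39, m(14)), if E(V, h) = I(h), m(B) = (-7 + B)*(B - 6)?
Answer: -85537/11 ≈ -7776.1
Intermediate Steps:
m(B) = (-7 + B)*(-6 + B)
E(V, h) = -11
85537/E(39, m(14)) = 85537/(-11) = 85537*(-1/11) = -85537/11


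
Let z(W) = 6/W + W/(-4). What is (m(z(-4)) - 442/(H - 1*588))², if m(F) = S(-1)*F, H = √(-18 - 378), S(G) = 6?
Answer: 2*(5949*√11 + 218015*I)/(9*(196*√11 + 9593*I)) ≈ 5.0581 - 0.11431*I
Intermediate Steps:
z(W) = 6/W - W/4 (z(W) = 6/W + W*(-¼) = 6/W - W/4)
H = 6*I*√11 (H = √(-396) = 6*I*√11 ≈ 19.9*I)
m(F) = 6*F
(m(z(-4)) - 442/(H - 1*588))² = (6*(6/(-4) - ¼*(-4)) - 442/(6*I*√11 - 1*588))² = (6*(6*(-¼) + 1) - 442/(6*I*√11 - 588))² = (6*(-3/2 + 1) - 442/(-588 + 6*I*√11))² = (6*(-½) - 442/(-588 + 6*I*√11))² = (-3 - 442/(-588 + 6*I*√11))²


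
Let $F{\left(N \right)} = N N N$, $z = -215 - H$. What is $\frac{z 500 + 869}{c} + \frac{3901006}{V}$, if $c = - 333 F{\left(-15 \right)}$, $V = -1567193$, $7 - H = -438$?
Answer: $- \frac{4900054917533}{1761329032875} \approx -2.782$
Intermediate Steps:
$H = 445$ ($H = 7 - -438 = 7 + 438 = 445$)
$z = -660$ ($z = -215 - 445 = -660$)
$F{\left(N \right)} = N^{3}$ ($F{\left(N \right)} = N^{2} N = N^{3}$)
$c = 1123875$ ($c = - 333 \left(-15\right)^{3} = \left(-333\right) \left(-3375\right) = 1123875$)
$\frac{z 500 + 869}{c} + \frac{3901006}{V} = \frac{\left(-660\right) 500 + 869}{1123875} + \frac{3901006}{-1567193} = \left(-330000 + 869\right) \frac{1}{1123875} + 3901006 \left(- \frac{1}{1567193}\right) = \left(-329131\right) \frac{1}{1123875} - \frac{3901006}{1567193} = - \frac{329131}{1123875} - \frac{3901006}{1567193} = - \frac{4900054917533}{1761329032875}$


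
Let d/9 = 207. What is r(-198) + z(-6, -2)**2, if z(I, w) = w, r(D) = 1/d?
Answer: 7453/1863 ≈ 4.0005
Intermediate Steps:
d = 1863 (d = 9*207 = 1863)
r(D) = 1/1863
r(-198) + z(-6, -2)**2 = 1/1863 + (-2)**2 = 1/1863 + 4 = 7453/1863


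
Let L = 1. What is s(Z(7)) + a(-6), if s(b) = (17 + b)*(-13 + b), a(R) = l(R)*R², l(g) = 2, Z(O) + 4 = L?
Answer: -152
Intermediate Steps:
Z(O) = -3 (Z(O) = -4 + 1 = -3)
a(R) = 2*R²
s(b) = (-13 + b)*(17 + b)
s(Z(7)) + a(-6) = (-221 + (-3)² + 4*(-3)) + 2*(-6)² = (-221 + 9 - 12) + 2*36 = -224 + 72 = -152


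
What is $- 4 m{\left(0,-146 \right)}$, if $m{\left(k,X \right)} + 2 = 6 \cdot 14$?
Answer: $-328$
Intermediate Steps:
$m{\left(k,X \right)} = 82$ ($m{\left(k,X \right)} = -2 + 6 \cdot 14 = -2 + 84 = 82$)
$- 4 m{\left(0,-146 \right)} = \left(-4\right) 82 = -328$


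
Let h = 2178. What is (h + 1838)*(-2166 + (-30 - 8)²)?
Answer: -2899552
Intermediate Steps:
(h + 1838)*(-2166 + (-30 - 8)²) = (2178 + 1838)*(-2166 + (-30 - 8)²) = 4016*(-2166 + (-38)²) = 4016*(-2166 + 1444) = 4016*(-722) = -2899552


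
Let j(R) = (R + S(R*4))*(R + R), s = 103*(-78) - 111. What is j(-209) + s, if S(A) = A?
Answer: 428665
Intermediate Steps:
s = -8145 (s = -8034 - 111 = -8145)
j(R) = 10*R**2 (j(R) = (R + R*4)*(R + R) = (R + 4*R)*(2*R) = (5*R)*(2*R) = 10*R**2)
j(-209) + s = 10*(-209)**2 - 8145 = 10*43681 - 8145 = 436810 - 8145 = 428665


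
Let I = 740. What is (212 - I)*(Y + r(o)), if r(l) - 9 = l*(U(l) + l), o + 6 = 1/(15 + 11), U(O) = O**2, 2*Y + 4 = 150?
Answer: 109427538/2197 ≈ 49808.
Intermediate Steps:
Y = 73 (Y = -2 + (1/2)*150 = -2 + 75 = 73)
o = -155/26 (o = -6 + 1/(15 + 11) = -6 + 1/26 = -155/26 ≈ -5.9615)
r(l) = 9 + l*(l + l**2) (r(l) = 9 + l*(l**2 + l) = 9 + l*(l + l**2))
(212 - I)*(Y + r(o)) = (212 - 1*740)*(73 + (9 + (-155/26)**2 + (-155/26)**3)) = (212 - 740)*(73 + (9 + 24025/676 - 3723875/17576)) = -528*(73 - 2941041/17576) = -528*(-1657993/17576) = 109427538/2197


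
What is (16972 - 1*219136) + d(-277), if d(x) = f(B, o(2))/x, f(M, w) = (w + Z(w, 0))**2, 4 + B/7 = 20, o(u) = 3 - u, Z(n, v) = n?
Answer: -55999432/277 ≈ -2.0216e+5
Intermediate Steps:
B = 112 (B = -28 + 7*20 = -28 + 140 = 112)
f(M, w) = 4*w**2 (f(M, w) = (w + w)**2 = (2*w)**2 = 4*w**2)
d(x) = 4/x (d(x) = (4*(3 - 1*2)**2)/x = (4*(3 - 2)**2)/x = (4*1**2)/x = (4*1)/x = 4/x)
(16972 - 1*219136) + d(-277) = (16972 - 1*219136) + 4/(-277) = (16972 - 219136) + 4*(-1/277) = -202164 - 4/277 = -55999432/277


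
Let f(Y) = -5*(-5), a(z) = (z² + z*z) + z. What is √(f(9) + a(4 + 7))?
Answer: √278 ≈ 16.673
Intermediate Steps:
a(z) = z + 2*z² (a(z) = (z² + z²) + z = 2*z² + z = z + 2*z²)
f(Y) = 25
√(f(9) + a(4 + 7)) = √(25 + (4 + 7)*(1 + 2*(4 + 7))) = √(25 + 11*(1 + 2*11)) = √(25 + 11*(1 + 22)) = √(25 + 11*23) = √(25 + 253) = √278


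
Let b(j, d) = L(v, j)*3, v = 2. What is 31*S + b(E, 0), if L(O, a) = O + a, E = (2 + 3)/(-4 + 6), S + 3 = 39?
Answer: 2259/2 ≈ 1129.5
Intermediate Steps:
S = 36 (S = -3 + 39 = 36)
E = 5/2 ≈ 2.5000
b(j, d) = 6 + 3*j (b(j, d) = (2 + j)*3 = 6 + 3*j)
31*S + b(E, 0) = 31*36 + (6 + 3*(5/2)) = 1116 + (6 + 15/2) = 1116 + 27/2 = 2259/2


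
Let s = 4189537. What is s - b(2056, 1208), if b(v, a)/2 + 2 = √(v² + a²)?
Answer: 4189541 - 80*√3554 ≈ 4.1848e+6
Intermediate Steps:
b(v, a) = -4 + 2*√(a² + v²) (b(v, a) = -4 + 2*√(v² + a²) = -4 + 2*√(a² + v²))
s - b(2056, 1208) = 4189537 - (-4 + 2*√(1208² + 2056²)) = 4189537 - (-4 + 2*√(1459264 + 4227136)) = 4189537 - (-4 + 2*√5686400) = 4189537 - (-4 + 2*(40*√3554)) = 4189537 - (-4 + 80*√3554) = 4189537 + (4 - 80*√3554) = 4189541 - 80*√3554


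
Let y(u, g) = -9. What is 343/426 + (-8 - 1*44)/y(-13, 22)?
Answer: 8413/1278 ≈ 6.5829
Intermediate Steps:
343/426 + (-8 - 1*44)/y(-13, 22) = 343/426 + (-8 - 1*44)/(-9) = 343*(1/426) + (-8 - 44)*(-⅑) = 343/426 - 52*(-⅑) = 343/426 + 52/9 = 8413/1278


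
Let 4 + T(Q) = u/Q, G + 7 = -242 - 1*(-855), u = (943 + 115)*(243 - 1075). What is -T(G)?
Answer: 441340/303 ≈ 1456.6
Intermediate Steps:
u = -880256 (u = 1058*(-832) = -880256)
G = 606 (G = -7 + (-242 - 1*(-855)) = -7 + (-242 + 855) = -7 + 613 = 606)
T(Q) = -4 - 880256/Q
-T(G) = -(-4 - 880256/606) = -(-4 - 880256*1/606) = -(-4 - 440128/303) = -1*(-441340/303) = 441340/303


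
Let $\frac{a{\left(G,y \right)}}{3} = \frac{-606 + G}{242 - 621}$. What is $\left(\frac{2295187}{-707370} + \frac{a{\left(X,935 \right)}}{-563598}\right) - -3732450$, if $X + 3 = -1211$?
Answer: $\frac{263287017580285463}{70540059870} \approx 3.7324 \cdot 10^{6}$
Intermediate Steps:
$X = -1214$ ($X = -3 - 1211 = -1214$)
$a{\left(G,y \right)} = \frac{1818}{379} - \frac{3 G}{379}$ ($a{\left(G,y \right)} = 3 \frac{-606 + G}{242 - 621} = 3 \frac{-606 + G}{-379} = 3 \left(-606 + G\right) \left(- \frac{1}{379}\right) = 3 \left(\frac{606}{379} - \frac{G}{379}\right) = \frac{1818}{379} - \frac{3 G}{379}$)
$\left(\frac{2295187}{-707370} + \frac{a{\left(X,935 \right)}}{-563598}\right) - -3732450 = \left(\frac{2295187}{-707370} + \frac{\frac{1818}{379} - - \frac{3642}{379}}{-563598}\right) - -3732450 = \left(2295187 \left(- \frac{1}{707370}\right) + \left(\frac{1818}{379} + \frac{3642}{379}\right) \left(- \frac{1}{563598}\right)\right) + 3732450 = \left(- \frac{135011}{41610} + \frac{5460}{379} \left(- \frac{1}{563598}\right)\right) + 3732450 = \left(- \frac{135011}{41610} - \frac{130}{5085801}\right) + 3732450 = - \frac{228881496037}{70540059870} + 3732450 = \frac{263287017580285463}{70540059870}$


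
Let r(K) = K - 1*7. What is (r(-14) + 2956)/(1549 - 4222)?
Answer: -2935/2673 ≈ -1.0980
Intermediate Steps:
r(K) = -7 + K (r(K) = K - 7 = -7 + K)
(r(-14) + 2956)/(1549 - 4222) = ((-7 - 14) + 2956)/(1549 - 4222) = (-21 + 2956)/(-2673) = 2935*(-1/2673) = -2935/2673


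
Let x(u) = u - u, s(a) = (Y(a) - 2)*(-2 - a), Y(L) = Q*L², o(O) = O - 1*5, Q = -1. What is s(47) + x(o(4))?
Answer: 108339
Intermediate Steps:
o(O) = -5 + O (o(O) = O - 5 = -5 + O)
Y(L) = -L²
s(a) = (-2 - a)*(-2 - a²) (s(a) = (-a² - 2)*(-2 - a) = (-2 - a²)*(-2 - a) = (-2 - a)*(-2 - a²))
x(u) = 0
s(47) + x(o(4)) = (4 + 47³ + 2*47 + 2*47²) + 0 = (4 + 103823 + 94 + 2*2209) + 0 = (4 + 103823 + 94 + 4418) + 0 = 108339 + 0 = 108339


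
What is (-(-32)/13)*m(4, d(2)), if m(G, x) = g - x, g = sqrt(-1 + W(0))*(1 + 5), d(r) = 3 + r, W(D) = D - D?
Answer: -160/13 + 192*I/13 ≈ -12.308 + 14.769*I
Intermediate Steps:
W(D) = 0
g = 6*I (g = sqrt(-1 + 0)*(1 + 5) = sqrt(-1)*6 = I*6 = 6*I ≈ 6.0*I)
m(G, x) = -x + 6*I (m(G, x) = 6*I - x = -x + 6*I)
(-(-32)/13)*m(4, d(2)) = (-(-32)/13)*(-(3 + 2) + 6*I) = (-(-32)/13)*(-1*5 + 6*I) = (-2*(-16/13))*(-5 + 6*I) = 32*(-5 + 6*I)/13 = -160/13 + 192*I/13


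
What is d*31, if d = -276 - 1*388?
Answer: -20584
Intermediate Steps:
d = -664 (d = -276 - 388 = -664)
d*31 = -664*31 = -20584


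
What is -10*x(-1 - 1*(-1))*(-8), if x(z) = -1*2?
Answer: -160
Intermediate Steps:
x(z) = -2
-10*x(-1 - 1*(-1))*(-8) = -10*(-2)*(-8) = 20*(-8) = -160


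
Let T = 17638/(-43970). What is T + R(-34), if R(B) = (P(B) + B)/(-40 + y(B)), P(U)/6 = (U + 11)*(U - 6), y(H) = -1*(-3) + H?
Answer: -121235859/1560935 ≈ -77.669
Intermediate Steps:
T = -8819/21985 (T = 17638*(-1/43970) = -8819/21985 ≈ -0.40114)
y(H) = 3 + H
P(U) = 6*(-6 + U)*(11 + U) (P(U) = 6*((U + 11)*(U - 6)) = 6*((11 + U)*(-6 + U)) = 6*((-6 + U)*(11 + U)) = 6*(-6 + U)*(11 + U))
R(B) = (-396 + 6*B² + 31*B)/(-37 + B) (R(B) = ((-396 + 6*B² + 30*B) + B)/(-40 + (3 + B)) = (-396 + 6*B² + 31*B)/(-37 + B))
T + R(-34) = -8819/21985 + (-396 + 6*(-34)² + 31*(-34))/(-37 - 34) = -8819/21985 + (-396 + 6*1156 - 1054)/(-71) = -8819/21985 - (-396 + 6936 - 1054)/71 = -8819/21985 - 1/71*5486 = -8819/21985 - 5486/71 = -121235859/1560935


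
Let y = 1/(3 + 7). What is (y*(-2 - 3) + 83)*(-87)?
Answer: -14355/2 ≈ -7177.5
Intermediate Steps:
y = ⅒ (y = 1/10 = ⅒ ≈ 0.10000)
(y*(-2 - 3) + 83)*(-87) = ((-2 - 3)/10 + 83)*(-87) = ((⅒)*(-5) + 83)*(-87) = (-½ + 83)*(-87) = (165/2)*(-87) = -14355/2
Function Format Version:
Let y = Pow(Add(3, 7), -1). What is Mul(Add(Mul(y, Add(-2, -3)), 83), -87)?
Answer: Rational(-14355, 2) ≈ -7177.5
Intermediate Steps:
y = Rational(1, 10) (y = Pow(10, -1) = Rational(1, 10) ≈ 0.10000)
Mul(Add(Mul(y, Add(-2, -3)), 83), -87) = Mul(Add(Mul(Rational(1, 10), Add(-2, -3)), 83), -87) = Mul(Add(Mul(Rational(1, 10), -5), 83), -87) = Mul(Add(Rational(-1, 2), 83), -87) = Mul(Rational(165, 2), -87) = Rational(-14355, 2)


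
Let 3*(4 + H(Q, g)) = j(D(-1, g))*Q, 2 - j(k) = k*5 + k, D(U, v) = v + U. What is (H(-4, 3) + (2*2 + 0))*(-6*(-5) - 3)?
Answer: 360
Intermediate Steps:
D(U, v) = U + v
j(k) = 2 - 6*k (j(k) = 2 - (k*5 + k) = 2 - (5*k + k) = 2 - 6*k)
H(Q, g) = -4 + Q*(8 - 6*g)/3 (H(Q, g) = -4 + ((2 - 6*(-1 + g))*Q)/3 = -4 + ((2 + (6 - 6*g))*Q)/3 = -4 + ((8 - 6*g)*Q)/3 = -4 + (Q*(8 - 6*g))/3 = -4 + Q*(8 - 6*g)/3)
(H(-4, 3) + (2*2 + 0))*(-6*(-5) - 3) = ((-4 + (8/3)*(-4) - 2*(-4)*3) + (2*2 + 0))*(-6*(-5) - 3) = ((-4 - 32/3 + 24) + (4 + 0))*(30 - 3) = (28/3 + 4)*27 = (40/3)*27 = 360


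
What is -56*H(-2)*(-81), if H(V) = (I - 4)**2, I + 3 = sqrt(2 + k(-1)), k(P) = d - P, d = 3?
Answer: 249480 - 63504*sqrt(6) ≈ 93928.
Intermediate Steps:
k(P) = 3 - P
I = -3 + sqrt(6) (I = -3 + sqrt(2 + (3 - 1*(-1))) = -3 + sqrt(2 + (3 + 1)) = -3 + sqrt(2 + 4) = -3 + sqrt(6) ≈ -0.55051)
H(V) = (-7 + sqrt(6))**2 (H(V) = ((-3 + sqrt(6)) - 4)**2 = (-7 + sqrt(6))**2)
-56*H(-2)*(-81) = -56*(7 - sqrt(6))**2*(-81) = 4536*(7 - sqrt(6))**2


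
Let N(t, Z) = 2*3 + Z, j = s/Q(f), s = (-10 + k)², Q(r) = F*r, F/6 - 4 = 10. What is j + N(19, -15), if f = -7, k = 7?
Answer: -1767/196 ≈ -9.0153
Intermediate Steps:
F = 84 (F = 24 + 6*10 = 24 + 60 = 84)
Q(r) = 84*r
s = 9 (s = (-10 + 7)² = (-3)² = 9)
j = -3/196 (j = 9/((84*(-7))) = 9/(-588) = 9*(-1/588) = -3/196 ≈ -0.015306)
N(t, Z) = 6 + Z
j + N(19, -15) = -3/196 + (6 - 15) = -3/196 - 9 = -1767/196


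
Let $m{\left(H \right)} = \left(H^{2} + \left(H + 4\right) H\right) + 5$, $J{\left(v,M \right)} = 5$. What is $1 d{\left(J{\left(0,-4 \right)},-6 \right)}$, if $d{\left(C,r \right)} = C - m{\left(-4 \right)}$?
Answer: $-16$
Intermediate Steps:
$m{\left(H \right)} = 5 + H^{2} + H \left(4 + H\right)$ ($m{\left(H \right)} = \left(H^{2} + \left(4 + H\right) H\right) + 5 = \left(H^{2} + H \left(4 + H\right)\right) + 5 = 5 + H^{2} + H \left(4 + H\right)$)
$d{\left(C,r \right)} = -21 + C$ ($d{\left(C,r \right)} = C - \left(5 + 2 \left(-4\right)^{2} + 4 \left(-4\right)\right) = C - \left(5 + 2 \cdot 16 - 16\right) = C - \left(5 + 32 - 16\right) = C - 21 = -21 + C$)
$1 d{\left(J{\left(0,-4 \right)},-6 \right)} = 1 \left(-21 + 5\right) = 1 \left(-16\right) = -16$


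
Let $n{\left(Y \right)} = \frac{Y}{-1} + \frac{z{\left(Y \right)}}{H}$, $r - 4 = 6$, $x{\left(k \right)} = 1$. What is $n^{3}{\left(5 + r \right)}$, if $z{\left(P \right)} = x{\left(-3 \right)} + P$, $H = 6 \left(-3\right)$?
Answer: $- \frac{2924207}{729} \approx -4011.3$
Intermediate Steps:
$H = -18$
$z{\left(P \right)} = 1 + P$
$r = 10$ ($r = 4 + 6 = 10$)
$n{\left(Y \right)} = - \frac{1}{18} - \frac{19 Y}{18}$ ($n{\left(Y \right)} = \frac{Y}{-1} + \frac{1 + Y}{-18} = Y \left(-1\right) + \left(1 + Y\right) \left(- \frac{1}{18}\right) = - Y - \left(\frac{1}{18} + \frac{Y}{18}\right) = - \frac{1}{18} - \frac{19 Y}{18}$)
$n^{3}{\left(5 + r \right)} = \left(- \frac{1}{18} - \frac{19 \left(5 + 10\right)}{18}\right)^{3} = \left(- \frac{1}{18} - \frac{95}{6}\right)^{3} = \left(- \frac{143}{9}\right)^{3} = - \frac{2924207}{729}$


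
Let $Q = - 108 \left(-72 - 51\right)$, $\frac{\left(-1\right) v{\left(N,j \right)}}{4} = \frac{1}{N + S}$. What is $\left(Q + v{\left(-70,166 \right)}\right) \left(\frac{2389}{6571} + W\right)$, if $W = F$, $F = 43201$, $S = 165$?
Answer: $\frac{71648980178432}{124849} \approx 5.7389 \cdot 10^{8}$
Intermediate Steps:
$W = 43201$
$v{\left(N,j \right)} = - \frac{4}{165 + N}$ ($v{\left(N,j \right)} = - \frac{4}{N + 165} = - \frac{4}{165 + N}$)
$Q = 13284$ ($Q = \left(-108\right) \left(-123\right) = 13284$)
$\left(Q + v{\left(-70,166 \right)}\right) \left(\frac{2389}{6571} + W\right) = \left(13284 - \frac{4}{165 - 70}\right) \left(\frac{2389}{6571} + 43201\right) = \left(13284 - \frac{4}{95}\right) \left(2389 \cdot \frac{1}{6571} + 43201\right) = \left(13284 - \frac{4}{95}\right) \left(\frac{2389}{6571} + 43201\right) = \left(13284 - \frac{4}{95}\right) \frac{283876160}{6571} = \frac{1261976}{95} \cdot \frac{283876160}{6571} = \frac{71648980178432}{124849}$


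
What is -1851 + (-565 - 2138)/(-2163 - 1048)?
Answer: -5940858/3211 ≈ -1850.2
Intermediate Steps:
-1851 + (-565 - 2138)/(-2163 - 1048) = -1851 - 2703/(-3211) = -1851 - 2703*(-1/3211) = -1851 + 2703/3211 = -5940858/3211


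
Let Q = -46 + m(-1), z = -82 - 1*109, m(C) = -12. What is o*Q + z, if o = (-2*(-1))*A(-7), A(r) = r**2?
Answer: -5875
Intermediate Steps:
z = -191 (z = -82 - 109 = -191)
o = 98 (o = -2*(-1)*(-7)**2 = 2*49 = 98)
Q = -58 (Q = -46 - 12 = -58)
o*Q + z = 98*(-58) - 191 = -5684 - 191 = -5875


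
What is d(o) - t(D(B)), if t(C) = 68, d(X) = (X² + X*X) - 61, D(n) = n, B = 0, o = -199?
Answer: 79073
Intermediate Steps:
d(X) = -61 + 2*X² (d(X) = (X² + X²) - 61 = 2*X² - 61 = -61 + 2*X²)
d(o) - t(D(B)) = (-61 + 2*(-199)²) - 1*68 = (-61 + 2*39601) - 68 = (-61 + 79202) - 68 = 79141 - 68 = 79073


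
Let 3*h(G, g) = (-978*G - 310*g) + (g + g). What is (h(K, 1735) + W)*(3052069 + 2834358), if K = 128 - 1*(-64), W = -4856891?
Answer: -90020121531983/3 ≈ -3.0007e+13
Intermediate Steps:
K = 192 (K = 128 + 64 = 192)
h(G, g) = -326*G - 308*g/3 (h(G, g) = ((-978*G - 310*g) + (g + g))/3 = ((-978*G - 310*g) + 2*g)/3 = (-978*G - 308*g)/3 = -326*G - 308*g/3)
(h(K, 1735) + W)*(3052069 + 2834358) = ((-326*192 - 308/3*1735) - 4856891)*(3052069 + 2834358) = ((-62592 - 534380/3) - 4856891)*5886427 = (-722156/3 - 4856891)*5886427 = -15292829/3*5886427 = -90020121531983/3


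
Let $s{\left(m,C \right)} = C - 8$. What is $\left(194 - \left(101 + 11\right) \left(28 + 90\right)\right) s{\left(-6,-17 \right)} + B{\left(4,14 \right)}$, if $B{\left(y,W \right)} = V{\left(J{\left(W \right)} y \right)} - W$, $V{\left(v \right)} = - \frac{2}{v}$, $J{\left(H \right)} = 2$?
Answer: $\frac{1302143}{4} \approx 3.2554 \cdot 10^{5}$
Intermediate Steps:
$s{\left(m,C \right)} = -8 + C$
$B{\left(y,W \right)} = - W - \frac{1}{y}$ ($B{\left(y,W \right)} = - \frac{2}{2 y} - W = - 2 \frac{1}{2 y} - W = - \frac{1}{y} - W = - W - \frac{1}{y}$)
$\left(194 - \left(101 + 11\right) \left(28 + 90\right)\right) s{\left(-6,-17 \right)} + B{\left(4,14 \right)} = \left(194 - \left(101 + 11\right) \left(28 + 90\right)\right) \left(-8 - 17\right) - \frac{57}{4} = \left(194 - 112 \cdot 118\right) \left(-25\right) - \frac{57}{4} = \left(194 - 13216\right) \left(-25\right) - \frac{57}{4} = \left(-13022\right) \left(-25\right) - \frac{57}{4} = 325550 - \frac{57}{4} = \frac{1302143}{4}$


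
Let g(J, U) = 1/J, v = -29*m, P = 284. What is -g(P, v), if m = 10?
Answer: -1/284 ≈ -0.0035211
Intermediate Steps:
v = -290 (v = -29*10 = -290)
-g(P, v) = -1/284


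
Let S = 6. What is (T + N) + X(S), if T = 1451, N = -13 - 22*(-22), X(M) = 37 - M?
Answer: 1953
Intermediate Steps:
N = 471 (N = -13 + 484 = 471)
(T + N) + X(S) = (1451 + 471) + (37 - 1*6) = 1922 + (37 - 6) = 1922 + 31 = 1953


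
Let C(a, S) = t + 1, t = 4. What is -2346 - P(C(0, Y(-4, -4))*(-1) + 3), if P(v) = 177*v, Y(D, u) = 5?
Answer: -1992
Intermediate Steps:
C(a, S) = 5 (C(a, S) = 4 + 1 = 5)
-2346 - P(C(0, Y(-4, -4))*(-1) + 3) = -2346 - 177*(5*(-1) + 3) = -2346 - 177*(-5 + 3) = -2346 - 177*(-2) = -2346 - 1*(-354) = -2346 + 354 = -1992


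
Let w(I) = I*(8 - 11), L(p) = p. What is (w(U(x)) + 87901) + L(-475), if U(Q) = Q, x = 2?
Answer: 87420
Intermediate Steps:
w(I) = -3*I (w(I) = I*(-3) = -3*I)
(w(U(x)) + 87901) + L(-475) = (-3*2 + 87901) - 475 = (-6 + 87901) - 475 = 87895 - 475 = 87420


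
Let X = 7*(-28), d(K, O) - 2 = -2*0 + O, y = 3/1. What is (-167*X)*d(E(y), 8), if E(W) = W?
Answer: 327320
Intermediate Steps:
y = 3 (y = 3*1 = 3)
d(K, O) = 2 + O (d(K, O) = 2 + (-2*0 + O) = 2 + (0 + O) = 2 + O)
X = -196
(-167*X)*d(E(y), 8) = (-167*(-196))*(2 + 8) = 32732*10 = 327320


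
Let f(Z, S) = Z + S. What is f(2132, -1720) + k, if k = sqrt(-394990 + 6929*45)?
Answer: 412 + I*sqrt(83185) ≈ 412.0 + 288.42*I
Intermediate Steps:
f(Z, S) = S + Z
k = I*sqrt(83185) (k = sqrt(-394990 + 311805) = sqrt(-83185) = I*sqrt(83185) ≈ 288.42*I)
f(2132, -1720) + k = (-1720 + 2132) + I*sqrt(83185) = 412 + I*sqrt(83185)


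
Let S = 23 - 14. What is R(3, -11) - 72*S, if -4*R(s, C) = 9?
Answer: -2601/4 ≈ -650.25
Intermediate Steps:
R(s, C) = -9/4 (R(s, C) = -1/4*9 = -9/4)
S = 9
R(3, -11) - 72*S = -9/4 - 72*9 = -9/4 - 648 = -2601/4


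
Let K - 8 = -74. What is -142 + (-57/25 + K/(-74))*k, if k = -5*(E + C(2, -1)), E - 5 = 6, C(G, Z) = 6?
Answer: -4442/185 ≈ -24.011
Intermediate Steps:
K = -66 (K = 8 - 74 = -66)
E = 11 (E = 5 + 6 = 11)
k = -85 (k = -5*(11 + 6) = -5*17 = -85)
-142 + (-57/25 + K/(-74))*k = -142 + (-57/25 - 66/(-74))*(-85) = -142 + (-57*1/25 - 66*(-1/74))*(-85) = -142 + (-57/25 + 33/37)*(-85) = -142 - 1284/925*(-85) = -142 + 21828/185 = -4442/185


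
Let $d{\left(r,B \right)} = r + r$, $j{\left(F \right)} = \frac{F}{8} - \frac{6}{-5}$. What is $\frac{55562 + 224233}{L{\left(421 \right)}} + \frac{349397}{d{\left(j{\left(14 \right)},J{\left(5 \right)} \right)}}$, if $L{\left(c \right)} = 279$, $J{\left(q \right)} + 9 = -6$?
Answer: $\frac{330441845}{5487} \approx 60223.0$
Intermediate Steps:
$J{\left(q \right)} = -15$ ($J{\left(q \right)} = -9 - 6 = -15$)
$j{\left(F \right)} = \frac{6}{5} + \frac{F}{8}$ ($j{\left(F \right)} = F \frac{1}{8} - - \frac{6}{5} = \frac{F}{8} + \frac{6}{5} = \frac{6}{5} + \frac{F}{8}$)
$d{\left(r,B \right)} = 2 r$
$\frac{55562 + 224233}{L{\left(421 \right)}} + \frac{349397}{d{\left(j{\left(14 \right)},J{\left(5 \right)} \right)}} = \frac{55562 + 224233}{279} + \frac{349397}{2 \left(\frac{6}{5} + \frac{1}{8} \cdot 14\right)} = 279795 \cdot \frac{1}{279} + \frac{349397}{2 \left(\frac{6}{5} + \frac{7}{4}\right)} = \frac{93265}{93} + \frac{349397}{2 \cdot \frac{59}{20}} = \frac{93265}{93} + \frac{349397}{\frac{59}{10}} = \frac{93265}{93} + 349397 \cdot \frac{10}{59} = \frac{93265}{93} + \frac{3493970}{59} = \frac{330441845}{5487}$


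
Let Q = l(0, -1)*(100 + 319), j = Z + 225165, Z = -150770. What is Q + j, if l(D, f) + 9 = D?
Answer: 70624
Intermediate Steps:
l(D, f) = -9 + D
j = 74395 (j = -150770 + 225165 = 74395)
Q = -3771 (Q = (-9 + 0)*(100 + 319) = -9*419 = -3771)
Q + j = -3771 + 74395 = 70624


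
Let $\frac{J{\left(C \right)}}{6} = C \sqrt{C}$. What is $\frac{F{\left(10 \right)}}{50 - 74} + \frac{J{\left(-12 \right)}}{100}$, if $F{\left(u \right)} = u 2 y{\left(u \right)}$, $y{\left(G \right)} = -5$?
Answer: $\frac{25}{6} - \frac{36 i \sqrt{3}}{25} \approx 4.1667 - 2.4942 i$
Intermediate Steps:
$J{\left(C \right)} = 6 C^{\frac{3}{2}}$ ($J{\left(C \right)} = 6 C \sqrt{C} = 6 C^{\frac{3}{2}}$)
$F{\left(u \right)} = - 10 u$ ($F{\left(u \right)} = u 2 \left(-5\right) = 2 u \left(-5\right) = - 10 u$)
$\frac{F{\left(10 \right)}}{50 - 74} + \frac{J{\left(-12 \right)}}{100} = \frac{\left(-10\right) 10}{50 - 74} + \frac{6 \left(-12\right)^{\frac{3}{2}}}{100} = \frac{1}{-24} \left(-100\right) + 6 \left(- 24 i \sqrt{3}\right) \frac{1}{100} = \left(- \frac{1}{24}\right) \left(-100\right) + - 144 i \sqrt{3} \cdot \frac{1}{100} = \frac{25}{6} - \frac{36 i \sqrt{3}}{25}$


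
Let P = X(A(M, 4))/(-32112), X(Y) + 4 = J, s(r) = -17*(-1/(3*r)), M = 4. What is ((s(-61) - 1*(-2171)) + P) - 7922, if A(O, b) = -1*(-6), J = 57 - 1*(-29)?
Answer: -5632714901/979416 ≈ -5751.1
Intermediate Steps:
J = 86 (J = 57 + 29 = 86)
A(O, b) = 6
s(r) = 17/(3*r) (s(r) = -17*(-1/(3*r)) = -(-17)/(3*r) = 17/(3*r))
X(Y) = 82 (X(Y) = -4 + 86 = 82)
P = -41/16056 (P = 82/(-32112) = 82*(-1/32112) = -41/16056 ≈ -0.0025536)
((s(-61) - 1*(-2171)) + P) - 7922 = (((17/3)/(-61) - 1*(-2171)) - 41/16056) - 7922 = (((17/3)*(-1/61) + 2171) - 41/16056) - 7922 = ((-17/183 + 2171) - 41/16056) - 7922 = (397276/183 - 41/16056) - 7922 = 2126218651/979416 - 7922 = -5632714901/979416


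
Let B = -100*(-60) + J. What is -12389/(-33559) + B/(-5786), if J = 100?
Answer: -66513573/97086187 ≈ -0.68510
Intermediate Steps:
B = 6100 (B = -100*(-60) + 100 = 6000 + 100 = 6100)
-12389/(-33559) + B/(-5786) = -12389/(-33559) + 6100/(-5786) = -12389*(-1/33559) + 6100*(-1/5786) = 12389/33559 - 3050/2893 = -66513573/97086187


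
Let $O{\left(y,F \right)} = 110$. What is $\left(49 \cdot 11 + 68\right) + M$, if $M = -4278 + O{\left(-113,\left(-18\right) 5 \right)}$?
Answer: $-3561$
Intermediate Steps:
$M = -4168$ ($M = -4278 + 110 = -4168$)
$\left(49 \cdot 11 + 68\right) + M = \left(49 \cdot 11 + 68\right) - 4168 = \left(539 + 68\right) - 4168 = 607 - 4168 = -3561$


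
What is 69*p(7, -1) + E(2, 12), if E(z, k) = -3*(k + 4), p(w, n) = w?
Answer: 435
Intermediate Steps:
E(z, k) = -12 - 3*k (E(z, k) = -3*(4 + k) = -12 - 3*k)
69*p(7, -1) + E(2, 12) = 69*7 + (-12 - 3*12) = 483 + (-12 - 36) = 483 - 48 = 435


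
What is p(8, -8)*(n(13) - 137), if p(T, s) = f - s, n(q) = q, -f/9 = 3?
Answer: 2356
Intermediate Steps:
f = -27 (f = -9*3 = -27)
p(T, s) = -27 - s
p(8, -8)*(n(13) - 137) = (-27 - 1*(-8))*(13 - 137) = (-27 + 8)*(-124) = -19*(-124) = 2356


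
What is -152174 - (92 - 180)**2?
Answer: -159918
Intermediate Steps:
-152174 - (92 - 180)**2 = -152174 - 1*(-88)**2 = -152174 - 1*7744 = -152174 - 7744 = -159918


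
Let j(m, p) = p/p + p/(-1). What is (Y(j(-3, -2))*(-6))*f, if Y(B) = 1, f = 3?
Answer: -18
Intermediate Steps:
j(m, p) = 1 - p (j(m, p) = 1 + p*(-1) = 1 - p)
(Y(j(-3, -2))*(-6))*f = (1*(-6))*3 = -6*3 = -18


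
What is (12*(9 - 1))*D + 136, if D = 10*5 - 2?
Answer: 4744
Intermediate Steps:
D = 48 (D = 50 - 2 = 48)
(12*(9 - 1))*D + 136 = (12*(9 - 1))*48 + 136 = (12*8)*48 + 136 = 96*48 + 136 = 4608 + 136 = 4744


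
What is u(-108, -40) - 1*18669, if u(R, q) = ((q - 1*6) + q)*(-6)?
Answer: -18153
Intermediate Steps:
u(R, q) = 36 - 12*q (u(R, q) = ((q - 6) + q)*(-6) = ((-6 + q) + q)*(-6) = (-6 + 2*q)*(-6) = 36 - 12*q)
u(-108, -40) - 1*18669 = (36 - 12*(-40)) - 1*18669 = (36 + 480) - 18669 = 516 - 18669 = -18153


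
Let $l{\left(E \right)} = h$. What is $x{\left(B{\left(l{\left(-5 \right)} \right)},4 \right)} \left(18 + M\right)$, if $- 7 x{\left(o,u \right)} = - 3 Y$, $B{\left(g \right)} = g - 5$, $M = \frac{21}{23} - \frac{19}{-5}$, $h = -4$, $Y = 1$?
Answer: $\frac{7836}{805} \approx 9.7342$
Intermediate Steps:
$M = \frac{542}{115}$ ($M = 21 \cdot \frac{1}{23} - - \frac{19}{5} = \frac{21}{23} + \frac{19}{5} = \frac{542}{115} \approx 4.713$)
$l{\left(E \right)} = -4$
$B{\left(g \right)} = -5 + g$ ($B{\left(g \right)} = g - 5 = -5 + g$)
$x{\left(o,u \right)} = \frac{3}{7}$ ($x{\left(o,u \right)} = - \frac{\left(-3\right) 1}{7} = \left(- \frac{1}{7}\right) \left(-3\right) = \frac{3}{7}$)
$x{\left(B{\left(l{\left(-5 \right)} \right)},4 \right)} \left(18 + M\right) = \frac{3 \left(18 + \frac{542}{115}\right)}{7} = \frac{3}{7} \cdot \frac{2612}{115} = \frac{7836}{805}$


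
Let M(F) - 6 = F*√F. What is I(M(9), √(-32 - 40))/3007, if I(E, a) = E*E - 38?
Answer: 1051/3007 ≈ 0.34952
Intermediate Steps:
M(F) = 6 + F^(3/2) (M(F) = 6 + F*√F = 6 + F^(3/2))
I(E, a) = -38 + E² (I(E, a) = E² - 38 = -38 + E²)
I(M(9), √(-32 - 40))/3007 = (-38 + (6 + 9^(3/2))²)/3007 = (-38 + (6 + 27)²)*(1/3007) = (-38 + 33²)*(1/3007) = (-38 + 1089)*(1/3007) = 1051*(1/3007) = 1051/3007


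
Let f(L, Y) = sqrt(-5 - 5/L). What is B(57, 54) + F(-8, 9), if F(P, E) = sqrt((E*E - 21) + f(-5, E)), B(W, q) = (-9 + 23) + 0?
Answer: 14 + sqrt(60 + 2*I) ≈ 21.747 + 0.12908*I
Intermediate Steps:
B(W, q) = 14 (B(W, q) = 14 + 0 = 14)
F(P, E) = sqrt(-21 + E**2 + 2*I) (F(P, E) = sqrt((E*E - 21) + sqrt(5)*sqrt((-1 - 1*(-5))/(-5))) = sqrt((E**2 - 21) + sqrt(5)*sqrt(-(-1 + 5)/5)) = sqrt((-21 + E**2) + sqrt(5)*sqrt(-1/5*4)) = sqrt((-21 + E**2) + sqrt(5)*sqrt(-4/5)) = sqrt((-21 + E**2) + sqrt(5)*(2*I*sqrt(5)/5)) = sqrt((-21 + E**2) + 2*I) = sqrt(-21 + E**2 + 2*I))
B(57, 54) + F(-8, 9) = 14 + sqrt(-21 + 9**2 + 2*I) = 14 + sqrt(-21 + 81 + 2*I) = 14 + sqrt(60 + 2*I)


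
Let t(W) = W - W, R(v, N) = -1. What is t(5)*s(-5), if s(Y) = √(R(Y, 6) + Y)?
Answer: 0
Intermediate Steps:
s(Y) = √(-1 + Y)
t(W) = 0
t(5)*s(-5) = 0*√(-1 - 5) = 0*√(-6) = 0*(I*√6) = 0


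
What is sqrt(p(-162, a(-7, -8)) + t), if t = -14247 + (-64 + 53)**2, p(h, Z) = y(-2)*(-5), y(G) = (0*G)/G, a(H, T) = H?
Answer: I*sqrt(14126) ≈ 118.85*I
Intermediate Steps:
y(G) = 0 (y(G) = 0/G = 0)
p(h, Z) = 0 (p(h, Z) = 0*(-5) = 0)
t = -14126 (t = -14247 + (-11)**2 = -14247 + 121 = -14126)
sqrt(p(-162, a(-7, -8)) + t) = sqrt(0 - 14126) = sqrt(-14126) = I*sqrt(14126)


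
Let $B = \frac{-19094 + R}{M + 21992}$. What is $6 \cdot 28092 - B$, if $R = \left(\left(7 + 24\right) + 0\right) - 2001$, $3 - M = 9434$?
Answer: $\frac{2117202736}{12561} \approx 1.6855 \cdot 10^{5}$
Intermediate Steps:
$M = -9431$ ($M = 3 - 9434 = -9431$)
$R = -1970$ ($R = \left(31 + 0\right) - 2001 = 31 - 2001 = -1970$)
$B = - \frac{21064}{12561}$ ($B = \frac{-19094 - 1970}{-9431 + 21992} = - \frac{21064}{12561} \approx -1.6769$)
$6 \cdot 28092 - B = 6 \cdot 28092 - - \frac{21064}{12561} = 168552 + \frac{21064}{12561} = \frac{2117202736}{12561}$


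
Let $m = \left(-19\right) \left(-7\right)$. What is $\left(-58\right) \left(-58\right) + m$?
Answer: $3497$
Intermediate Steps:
$m = 133$
$\left(-58\right) \left(-58\right) + m = \left(-58\right) \left(-58\right) + 133 = 3364 + 133 = 3497$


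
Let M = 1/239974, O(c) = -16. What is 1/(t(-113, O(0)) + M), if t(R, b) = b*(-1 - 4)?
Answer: 239974/19197921 ≈ 0.012500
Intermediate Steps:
t(R, b) = -5*b (t(R, b) = b*(-5) = -5*b)
M = 1/239974 ≈ 4.1671e-6
1/(t(-113, O(0)) + M) = 1/(-5*(-16) + 1/239974) = 1/(80 + 1/239974) = 1/(19197921/239974) = 239974/19197921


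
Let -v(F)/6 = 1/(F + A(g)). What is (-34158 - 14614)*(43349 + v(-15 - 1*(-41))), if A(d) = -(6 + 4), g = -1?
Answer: -4228398277/2 ≈ -2.1142e+9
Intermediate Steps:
A(d) = -10 (A(d) = -1*10 = -10)
v(F) = -6/(-10 + F) (v(F) = -6/(F - 10) = -6/(-10 + F))
(-34158 - 14614)*(43349 + v(-15 - 1*(-41))) = (-34158 - 14614)*(43349 - 6/(-10 + (-15 - 1*(-41)))) = -48772*(43349 - 6/(-10 + (-15 + 41))) = -48772*(43349 - 6/(-10 + 26)) = -48772*(43349 - 6/16) = -48772*(43349 - 6*1/16) = -48772*(43349 - 3/8) = -48772*346789/8 = -4228398277/2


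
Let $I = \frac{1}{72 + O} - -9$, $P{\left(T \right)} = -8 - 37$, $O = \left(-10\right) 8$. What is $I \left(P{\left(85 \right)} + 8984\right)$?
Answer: $\frac{634669}{8} \approx 79334.0$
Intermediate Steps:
$O = -80$
$P{\left(T \right)} = -45$ ($P{\left(T \right)} = -8 - 37 = -45$)
$I = \frac{71}{8}$ ($I = \frac{1}{72 - 80} - -9 = \frac{1}{-8} + 9 = - \frac{1}{8} + 9 = \frac{71}{8} \approx 8.875$)
$I \left(P{\left(85 \right)} + 8984\right) = \frac{71 \left(-45 + 8984\right)}{8} = \frac{71}{8} \cdot 8939 = \frac{634669}{8}$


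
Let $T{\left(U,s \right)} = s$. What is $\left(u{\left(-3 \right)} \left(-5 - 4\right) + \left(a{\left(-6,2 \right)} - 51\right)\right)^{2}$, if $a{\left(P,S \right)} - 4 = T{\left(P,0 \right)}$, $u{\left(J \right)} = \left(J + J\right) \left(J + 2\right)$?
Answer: $10201$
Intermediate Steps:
$u{\left(J \right)} = 2 J \left(2 + J\right)$
$a{\left(P,S \right)} = 4$ ($a{\left(P,S \right)} = 4 + 0 = 4$)
$\left(u{\left(-3 \right)} \left(-5 - 4\right) + \left(a{\left(-6,2 \right)} - 51\right)\right)^{2} = \left(2 \left(-3\right) \left(2 - 3\right) \left(-5 - 4\right) + \left(4 - 51\right)\right)^{2} = \left(2 \left(-3\right) \left(-1\right) \left(-9\right) - 47\right)^{2} = \left(6 \left(-9\right) - 47\right)^{2} = \left(-54 - 47\right)^{2} = \left(-101\right)^{2} = 10201$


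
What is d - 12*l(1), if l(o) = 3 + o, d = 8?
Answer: -40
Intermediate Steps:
d - 12*l(1) = 8 - 12*(3 + 1) = 8 - 12*4 = 8 - 48 = -40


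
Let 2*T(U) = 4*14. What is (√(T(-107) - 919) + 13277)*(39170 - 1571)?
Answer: 499201923 + 338391*I*√11 ≈ 4.992e+8 + 1.1223e+6*I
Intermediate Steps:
T(U) = 28 (T(U) = (4*14)/2 = (½)*56 = 28)
(√(T(-107) - 919) + 13277)*(39170 - 1571) = (√(28 - 919) + 13277)*(39170 - 1571) = (√(-891) + 13277)*37599 = (9*I*√11 + 13277)*37599 = (13277 + 9*I*√11)*37599 = 499201923 + 338391*I*√11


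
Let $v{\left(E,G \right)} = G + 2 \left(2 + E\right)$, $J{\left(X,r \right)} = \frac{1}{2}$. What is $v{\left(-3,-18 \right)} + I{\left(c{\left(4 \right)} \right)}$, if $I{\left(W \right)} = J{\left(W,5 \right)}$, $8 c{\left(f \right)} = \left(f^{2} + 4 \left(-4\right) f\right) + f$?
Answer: $- \frac{39}{2} \approx -19.5$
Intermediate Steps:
$c{\left(f \right)} = - \frac{15 f}{8} + \frac{f^{2}}{8}$ ($c{\left(f \right)} = \frac{\left(f^{2} + 4 \left(-4\right) f\right) + f}{8} = \frac{\left(f^{2} - 16 f\right) + f}{8} = \frac{f^{2} - 15 f}{8} = - \frac{15 f}{8} + \frac{f^{2}}{8}$)
$J{\left(X,r \right)} = \frac{1}{2}$
$I{\left(W \right)} = \frac{1}{2}$
$v{\left(E,G \right)} = 4 + G + 2 E$ ($v{\left(E,G \right)} = G + \left(4 + 2 E\right) = 4 + G + 2 E$)
$v{\left(-3,-18 \right)} + I{\left(c{\left(4 \right)} \right)} = \left(4 - 18 + 2 \left(-3\right)\right) + \frac{1}{2} = \left(4 - 18 - 6\right) + \frac{1}{2} = -20 + \frac{1}{2} = - \frac{39}{2}$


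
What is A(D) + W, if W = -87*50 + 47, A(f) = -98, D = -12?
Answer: -4401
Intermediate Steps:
W = -4303 (W = -4350 + 47 = -4303)
A(D) + W = -98 - 4303 = -4401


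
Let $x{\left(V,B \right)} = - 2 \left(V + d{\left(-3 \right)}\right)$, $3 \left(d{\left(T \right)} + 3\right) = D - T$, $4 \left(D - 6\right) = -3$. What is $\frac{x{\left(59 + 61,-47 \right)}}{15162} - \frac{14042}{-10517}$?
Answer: $\frac{420771965}{318917508} \approx 1.3194$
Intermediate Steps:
$D = \frac{21}{4}$ ($D = 6 + \frac{1}{4} \left(-3\right) = 6 - \frac{3}{4} = \frac{21}{4} \approx 5.25$)
$d{\left(T \right)} = - \frac{5}{4} - \frac{T}{3}$ ($d{\left(T \right)} = -3 + \frac{\frac{21}{4} - T}{3} = -3 - \left(- \frac{7}{4} + \frac{T}{3}\right) = - \frac{5}{4} - \frac{T}{3}$)
$x{\left(V,B \right)} = \frac{1}{2} - 2 V$ ($x{\left(V,B \right)} = - 2 \left(V - \frac{1}{4}\right) = - 2 \left(- \frac{1}{4} + V\right) = \frac{1}{2} - 2 V$)
$\frac{x{\left(59 + 61,-47 \right)}}{15162} - \frac{14042}{-10517} = \frac{\frac{1}{2} - 2 \left(59 + 61\right)}{15162} - \frac{14042}{-10517} = \left(\frac{1}{2} - 240\right) \frac{1}{15162} - - \frac{14042}{10517} = \left(\frac{1}{2} - 240\right) \frac{1}{15162} + \frac{14042}{10517} = \left(- \frac{479}{2}\right) \frac{1}{15162} + \frac{14042}{10517} = - \frac{479}{30324} + \frac{14042}{10517} = \frac{420771965}{318917508}$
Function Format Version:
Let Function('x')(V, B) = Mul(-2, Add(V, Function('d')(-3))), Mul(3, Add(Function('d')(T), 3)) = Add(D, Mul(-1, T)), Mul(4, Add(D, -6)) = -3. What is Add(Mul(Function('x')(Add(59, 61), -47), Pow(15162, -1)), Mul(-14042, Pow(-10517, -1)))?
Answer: Rational(420771965, 318917508) ≈ 1.3194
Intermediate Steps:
D = Rational(21, 4) (D = Add(6, Mul(Rational(1, 4), -3)) = Add(6, Rational(-3, 4)) = Rational(21, 4) ≈ 5.2500)
Function('d')(T) = Add(Rational(-5, 4), Mul(Rational(-1, 3), T)) (Function('d')(T) = Add(-3, Mul(Rational(1, 3), Add(Rational(21, 4), Mul(-1, T)))) = Add(-3, Add(Rational(7, 4), Mul(Rational(-1, 3), T))) = Add(Rational(-5, 4), Mul(Rational(-1, 3), T)))
Function('x')(V, B) = Add(Rational(1, 2), Mul(-2, V)) (Function('x')(V, B) = Mul(-2, Add(V, Add(Rational(-5, 4), Mul(Rational(-1, 3), -3)))) = Mul(-2, Add(V, Add(Rational(-5, 4), 1))) = Mul(-2, Add(V, Rational(-1, 4))) = Mul(-2, Add(Rational(-1, 4), V)) = Add(Rational(1, 2), Mul(-2, V)))
Add(Mul(Function('x')(Add(59, 61), -47), Pow(15162, -1)), Mul(-14042, Pow(-10517, -1))) = Add(Mul(Add(Rational(1, 2), Mul(-2, Add(59, 61))), Pow(15162, -1)), Mul(-14042, Pow(-10517, -1))) = Add(Mul(Add(Rational(1, 2), Mul(-2, 120)), Rational(1, 15162)), Mul(-14042, Rational(-1, 10517))) = Add(Mul(Add(Rational(1, 2), -240), Rational(1, 15162)), Rational(14042, 10517)) = Add(Mul(Rational(-479, 2), Rational(1, 15162)), Rational(14042, 10517)) = Add(Rational(-479, 30324), Rational(14042, 10517)) = Rational(420771965, 318917508)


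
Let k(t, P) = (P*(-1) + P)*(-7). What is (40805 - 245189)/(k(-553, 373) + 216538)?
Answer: -102192/108269 ≈ -0.94387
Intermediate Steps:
k(t, P) = 0 (k(t, P) = (-P + P)*(-7) = 0*(-7) = 0)
(40805 - 245189)/(k(-553, 373) + 216538) = (40805 - 245189)/(0 + 216538) = -204384/216538 = -204384*1/216538 = -102192/108269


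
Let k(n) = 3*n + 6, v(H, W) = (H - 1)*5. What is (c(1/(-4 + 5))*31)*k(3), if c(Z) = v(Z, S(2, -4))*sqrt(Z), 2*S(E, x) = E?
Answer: 0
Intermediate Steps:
S(E, x) = E/2
v(H, W) = -5 + 5*H (v(H, W) = (-1 + H)*5 = -5 + 5*H)
k(n) = 6 + 3*n
c(Z) = sqrt(Z)*(-5 + 5*Z) (c(Z) = (-5 + 5*Z)*sqrt(Z) = sqrt(Z)*(-5 + 5*Z))
(c(1/(-4 + 5))*31)*k(3) = ((5*sqrt(1/(-4 + 5))*(-1 + 1/(-4 + 5)))*31)*(6 + 3*3) = ((5*sqrt(1/1)*(-1 + 1/1))*31)*(6 + 9) = ((5*sqrt(1)*(-1 + 1))*31)*15 = ((5*1*0)*31)*15 = (0*31)*15 = 0*15 = 0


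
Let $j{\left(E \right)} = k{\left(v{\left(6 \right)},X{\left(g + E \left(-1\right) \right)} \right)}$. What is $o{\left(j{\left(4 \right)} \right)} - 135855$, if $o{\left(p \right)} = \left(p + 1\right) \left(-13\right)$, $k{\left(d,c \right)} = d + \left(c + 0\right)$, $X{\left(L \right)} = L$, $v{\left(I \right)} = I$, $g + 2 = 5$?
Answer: $-135933$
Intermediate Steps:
$g = 3$ ($g = -2 + 5 = 3$)
$k{\left(d,c \right)} = c + d$ ($k{\left(d,c \right)} = d + c = c + d$)
$j{\left(E \right)} = 9 - E$ ($j{\left(E \right)} = \left(3 + E \left(-1\right)\right) + 6 = \left(3 - E\right) + 6 = 9 - E$)
$o{\left(p \right)} = -13 - 13 p$ ($o{\left(p \right)} = \left(1 + p\right) \left(-13\right) = -13 - 13 p$)
$o{\left(j{\left(4 \right)} \right)} - 135855 = \left(-13 - 13 \left(9 - 4\right)\right) - 135855 = \left(-13 - 65\right) - 135855 = -78 - 135855 = -135933$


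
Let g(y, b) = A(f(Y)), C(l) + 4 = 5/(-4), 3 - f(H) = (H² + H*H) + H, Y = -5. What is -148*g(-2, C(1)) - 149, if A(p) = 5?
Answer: -889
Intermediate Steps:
f(H) = 3 - H - 2*H² (f(H) = 3 - ((H² + H*H) + H) = 3 - ((H² + H²) + H) = 3 - (2*H² + H) = 3 - (H + 2*H²) = 3 + (-H - 2*H²) = 3 - H - 2*H²)
C(l) = -21/4 (C(l) = -4 + 5/(-4) = -4 + 5*(-¼) = -4 - 5/4 = -21/4)
g(y, b) = 5
-148*g(-2, C(1)) - 149 = -148*5 - 149 = -740 - 149 = -889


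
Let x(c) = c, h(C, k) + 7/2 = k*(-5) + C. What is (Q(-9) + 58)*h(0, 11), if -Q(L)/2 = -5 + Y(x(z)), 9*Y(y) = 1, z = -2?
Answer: -3965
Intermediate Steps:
h(C, k) = -7/2 + C - 5*k (h(C, k) = -7/2 + (k*(-5) + C) = -7/2 + (-5*k + C) = -7/2 + (C - 5*k) = -7/2 + C - 5*k)
Y(y) = ⅑ (Y(y) = (⅑)*1 = ⅑)
Q(L) = 88/9 (Q(L) = -2*(-5 + ⅑) = -2*(-44/9) = 88/9)
(Q(-9) + 58)*h(0, 11) = (88/9 + 58)*(-7/2 + 0 - 5*11) = 610*(-7/2 + 0 - 55)/9 = (610/9)*(-117/2) = -3965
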